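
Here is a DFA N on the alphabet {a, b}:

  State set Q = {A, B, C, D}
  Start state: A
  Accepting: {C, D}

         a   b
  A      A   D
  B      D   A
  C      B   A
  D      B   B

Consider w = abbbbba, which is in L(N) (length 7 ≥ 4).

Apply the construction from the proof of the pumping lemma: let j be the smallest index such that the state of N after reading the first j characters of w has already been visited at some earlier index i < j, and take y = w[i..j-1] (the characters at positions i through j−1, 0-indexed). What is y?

State sequence: A -a-> A -b-> D -b-> B -b-> A -b-> D -b-> B -a-> D
First repeat at step 1: A was already visited.

So i = 0, j = 1, giving x = w[0:0] = ε, y = w[0:1] = a, z = w[1:7] = bbbbba.
Check: |xy| = 1 ≤ 4 and |y| = 1 ≥ 1. Reading y takes N from A back to A, so every xyⁱz is accepted.
Since N has 4 states, any run of length ≥ 4 visits 4+1 states, so by pigeonhole some state repeats within the first 4 steps — that repeat gives the pumpable loop.

a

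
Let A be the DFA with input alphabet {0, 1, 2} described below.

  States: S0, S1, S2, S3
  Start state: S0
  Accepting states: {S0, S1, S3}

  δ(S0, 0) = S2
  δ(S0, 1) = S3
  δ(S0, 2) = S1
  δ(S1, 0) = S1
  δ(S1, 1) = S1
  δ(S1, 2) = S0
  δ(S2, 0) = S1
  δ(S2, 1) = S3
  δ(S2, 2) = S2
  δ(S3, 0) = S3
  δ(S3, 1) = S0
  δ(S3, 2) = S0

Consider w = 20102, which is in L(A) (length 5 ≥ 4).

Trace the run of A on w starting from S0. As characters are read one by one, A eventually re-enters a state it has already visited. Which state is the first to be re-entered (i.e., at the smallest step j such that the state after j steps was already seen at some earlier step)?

Run of A on w = 2 0 1 0 2:
  step 0: S0  (start)
  step 1: S1  (read 2: S0→S1)
  step 2: S1  (read 0: S1→S1)   ← first repeat (S1 seen earlier)
  step 3: S1  (read 1: S1→S1)
  step 4: S1  (read 0: S1→S1)
  step 5: S0  (read 2: S1→S0)

The earliest repeat is at step j = 2: A is in S1, which it already visited at step i = 1.
Pumping length from the standard proof: p = 4 (the number of states). The repeated state found above gives |xy| = j ≤ 4 and |y| = j − i ≥ 1.

S1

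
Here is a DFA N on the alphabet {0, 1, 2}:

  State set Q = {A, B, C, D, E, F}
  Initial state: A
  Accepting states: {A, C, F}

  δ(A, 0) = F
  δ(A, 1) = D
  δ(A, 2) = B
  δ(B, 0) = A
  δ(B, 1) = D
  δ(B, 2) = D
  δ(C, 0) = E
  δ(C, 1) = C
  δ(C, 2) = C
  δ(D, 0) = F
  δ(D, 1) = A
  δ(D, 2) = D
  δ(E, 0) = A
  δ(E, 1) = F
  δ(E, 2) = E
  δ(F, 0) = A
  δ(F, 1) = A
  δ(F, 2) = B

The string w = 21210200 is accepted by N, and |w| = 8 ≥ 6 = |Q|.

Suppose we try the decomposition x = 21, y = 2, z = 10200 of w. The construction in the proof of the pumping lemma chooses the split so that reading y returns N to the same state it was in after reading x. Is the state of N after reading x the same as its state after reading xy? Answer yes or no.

yes

Run of N on the first 3 characters of w = 2 1 2:
  step 0: A  (start)
  step 1: B  (read 2: A→B)
  step 2: D  (read 1: B→D)
  step 3: D  (read 2: D→D)

After x (step 2): D. After xy (step 3): D.
They match, so y = 2 drives N around a cycle from D back to itself; pumping y any number of times keeps N in D before reading z, and xyⁱz ∈ L(N) for every i ≥ 0.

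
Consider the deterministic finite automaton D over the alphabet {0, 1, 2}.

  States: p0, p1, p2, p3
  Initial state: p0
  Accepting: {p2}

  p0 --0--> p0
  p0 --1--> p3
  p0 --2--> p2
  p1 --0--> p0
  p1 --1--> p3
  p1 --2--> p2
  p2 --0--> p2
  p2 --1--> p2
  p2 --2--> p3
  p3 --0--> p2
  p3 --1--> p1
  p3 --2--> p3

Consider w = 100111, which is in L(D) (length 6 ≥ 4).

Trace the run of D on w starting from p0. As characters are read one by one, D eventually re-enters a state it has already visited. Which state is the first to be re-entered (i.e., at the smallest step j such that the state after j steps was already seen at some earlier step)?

p2

State sequence: p0 -1-> p3 -0-> p2 -0-> p2 -1-> p2 -1-> p2 -1-> p2
First repeat at step 3: p2 was already visited.

The earliest repeat is at step j = 3: D is in p2, which it already visited at step i = 2.
With |Q| = 4, pigeonhole forces a state repeat no later than step 4; the substring read between the first and second visits to that state can be pumped.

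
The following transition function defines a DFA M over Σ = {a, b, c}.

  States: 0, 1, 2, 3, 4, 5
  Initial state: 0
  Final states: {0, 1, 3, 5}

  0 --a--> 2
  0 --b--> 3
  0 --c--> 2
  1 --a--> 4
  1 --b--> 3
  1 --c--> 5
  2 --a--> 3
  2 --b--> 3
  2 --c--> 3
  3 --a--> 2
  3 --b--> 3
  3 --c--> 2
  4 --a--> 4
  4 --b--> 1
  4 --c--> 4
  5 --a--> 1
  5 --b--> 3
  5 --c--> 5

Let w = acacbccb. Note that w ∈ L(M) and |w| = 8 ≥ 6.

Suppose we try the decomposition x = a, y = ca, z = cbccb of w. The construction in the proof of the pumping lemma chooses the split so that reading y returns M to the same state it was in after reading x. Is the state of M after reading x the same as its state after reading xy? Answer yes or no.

yes

State sequence: 0 -a-> 2 -c-> 3 -a-> 2

After x (step 1): 2. After xy (step 3): 2.
They match, so y = ca drives M around a cycle from 2 back to itself; pumping y any number of times keeps M in 2 before reading z, and xyⁱz ∈ L(M) for every i ≥ 0.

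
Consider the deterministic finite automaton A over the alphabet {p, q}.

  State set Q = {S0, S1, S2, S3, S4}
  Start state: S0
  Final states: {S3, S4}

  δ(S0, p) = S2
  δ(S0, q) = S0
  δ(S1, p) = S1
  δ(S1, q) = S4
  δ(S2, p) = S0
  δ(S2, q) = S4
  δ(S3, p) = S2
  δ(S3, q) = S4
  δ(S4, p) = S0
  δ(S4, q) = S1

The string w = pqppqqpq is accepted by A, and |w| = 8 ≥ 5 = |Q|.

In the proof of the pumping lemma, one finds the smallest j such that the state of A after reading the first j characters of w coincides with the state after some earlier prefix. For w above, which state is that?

State sequence: S0 -p-> S2 -q-> S4 -p-> S0 -p-> S2 -q-> S4 -q-> S1 -p-> S1 -q-> S4
First repeat at step 3: S0 was already visited.

The earliest repeat is at step j = 3: A is in S0, which it already visited at step i = 0.
Pumping length from the standard proof: p = 5 (the number of states). The repeated state found above gives |xy| = j ≤ 5 and |y| = j − i ≥ 1.

S0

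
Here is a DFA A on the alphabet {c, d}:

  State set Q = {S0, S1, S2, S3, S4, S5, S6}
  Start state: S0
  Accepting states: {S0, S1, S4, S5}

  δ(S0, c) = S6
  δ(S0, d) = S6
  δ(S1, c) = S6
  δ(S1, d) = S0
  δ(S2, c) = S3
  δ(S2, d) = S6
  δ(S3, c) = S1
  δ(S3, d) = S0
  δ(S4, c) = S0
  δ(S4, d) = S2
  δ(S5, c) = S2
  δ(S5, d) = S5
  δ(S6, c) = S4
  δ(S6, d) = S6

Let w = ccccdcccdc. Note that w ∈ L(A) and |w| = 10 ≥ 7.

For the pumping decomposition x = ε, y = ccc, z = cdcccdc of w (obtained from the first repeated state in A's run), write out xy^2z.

xy^2z = ε·ccc·ccc·cdcccdc = cccccccdcccdc.
Reading y = ccc takes A from S0 back to S0, so after x·y·y the machine is still in S0, and z then leads to the accepting state S4. Hence cccccccdcccdc ∈ L(A).

cccccccdcccdc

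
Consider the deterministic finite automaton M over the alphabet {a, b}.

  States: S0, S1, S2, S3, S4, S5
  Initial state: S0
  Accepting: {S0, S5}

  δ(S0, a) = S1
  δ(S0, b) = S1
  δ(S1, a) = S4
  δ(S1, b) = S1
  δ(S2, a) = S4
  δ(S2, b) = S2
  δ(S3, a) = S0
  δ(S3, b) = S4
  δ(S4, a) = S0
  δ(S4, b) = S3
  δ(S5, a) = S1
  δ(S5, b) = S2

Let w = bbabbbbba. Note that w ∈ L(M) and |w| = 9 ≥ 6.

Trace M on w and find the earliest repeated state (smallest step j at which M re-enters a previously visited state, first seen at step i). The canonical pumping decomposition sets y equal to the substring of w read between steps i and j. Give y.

b

Run of M on w = b b a b b b b b a:
  step 0: S0  (start)
  step 1: S1  (read b: S0→S1)
  step 2: S1  (read b: S1→S1)   ← first repeat (S1 seen earlier)
  step 3: S4  (read a: S1→S4)
  step 4: S3  (read b: S4→S3)
  step 5: S4  (read b: S3→S4)
  step 6: S3  (read b: S4→S3)
  step 7: S4  (read b: S3→S4)
  step 8: S3  (read b: S4→S3)
  step 9: S0  (read a: S3→S0)

So i = 1, j = 2, giving x = w[0:1] = b, y = w[1:2] = b, z = w[2:9] = abbbbba.
Check: |xy| = 2 ≤ 6 and |y| = 1 ≥ 1. Reading y takes M from S1 back to S1, so every xyⁱz is accepted.
Pumping length from the standard proof: p = 6 (the number of states). The repeated state found above gives |xy| = j ≤ 6 and |y| = j − i ≥ 1.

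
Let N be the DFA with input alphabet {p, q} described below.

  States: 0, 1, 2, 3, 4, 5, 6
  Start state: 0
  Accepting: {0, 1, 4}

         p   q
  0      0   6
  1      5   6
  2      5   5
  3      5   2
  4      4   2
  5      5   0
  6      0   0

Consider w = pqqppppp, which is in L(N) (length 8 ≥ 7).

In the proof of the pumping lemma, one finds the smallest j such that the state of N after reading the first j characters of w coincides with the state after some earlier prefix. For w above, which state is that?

0

Run of N on w = p q q p p p p p:
  step 0: 0  (start)
  step 1: 0  (read p: 0→0)   ← first repeat (0 seen earlier)
  step 2: 6  (read q: 0→6)
  step 3: 0  (read q: 6→0)
  step 4: 0  (read p: 0→0)
  step 5: 0  (read p: 0→0)
  step 6: 0  (read p: 0→0)
  step 7: 0  (read p: 0→0)
  step 8: 0  (read p: 0→0)

The earliest repeat is at step j = 1: N is in 0, which it already visited at step i = 0.
With |Q| = 7, pigeonhole forces a state repeat no later than step 7; the substring read between the first and second visits to that state can be pumped.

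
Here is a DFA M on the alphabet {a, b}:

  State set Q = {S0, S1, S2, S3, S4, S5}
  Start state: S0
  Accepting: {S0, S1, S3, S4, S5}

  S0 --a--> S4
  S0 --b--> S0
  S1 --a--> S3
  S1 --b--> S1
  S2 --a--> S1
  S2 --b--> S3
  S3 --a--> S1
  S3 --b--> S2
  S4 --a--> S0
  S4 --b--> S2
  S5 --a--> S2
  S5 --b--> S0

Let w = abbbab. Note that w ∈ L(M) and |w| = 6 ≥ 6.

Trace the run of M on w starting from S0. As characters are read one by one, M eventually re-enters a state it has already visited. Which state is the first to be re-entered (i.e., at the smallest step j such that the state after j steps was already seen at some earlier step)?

S2

State sequence: S0 -a-> S4 -b-> S2 -b-> S3 -b-> S2 -a-> S1 -b-> S1
First repeat at step 4: S2 was already visited.

The earliest repeat is at step j = 4: M is in S2, which it already visited at step i = 2.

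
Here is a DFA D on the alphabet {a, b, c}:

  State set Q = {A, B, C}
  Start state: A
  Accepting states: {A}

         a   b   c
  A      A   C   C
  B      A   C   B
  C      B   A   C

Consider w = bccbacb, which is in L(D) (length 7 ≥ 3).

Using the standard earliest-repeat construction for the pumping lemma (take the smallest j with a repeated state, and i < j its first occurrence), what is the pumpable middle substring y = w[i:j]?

c

Run of D on w = b c c b a c b:
  step 0: A  (start)
  step 1: C  (read b: A→C)
  step 2: C  (read c: C→C)   ← first repeat (C seen earlier)
  step 3: C  (read c: C→C)
  step 4: A  (read b: C→A)
  step 5: A  (read a: A→A)
  step 6: C  (read c: A→C)
  step 7: A  (read b: C→A)

So i = 1, j = 2, giving x = w[0:1] = b, y = w[1:2] = c, z = w[2:7] = cbacb.
Check: |xy| = 2 ≤ 3 and |y| = 1 ≥ 1. Reading y takes D from C back to C, so every xyⁱz is accepted.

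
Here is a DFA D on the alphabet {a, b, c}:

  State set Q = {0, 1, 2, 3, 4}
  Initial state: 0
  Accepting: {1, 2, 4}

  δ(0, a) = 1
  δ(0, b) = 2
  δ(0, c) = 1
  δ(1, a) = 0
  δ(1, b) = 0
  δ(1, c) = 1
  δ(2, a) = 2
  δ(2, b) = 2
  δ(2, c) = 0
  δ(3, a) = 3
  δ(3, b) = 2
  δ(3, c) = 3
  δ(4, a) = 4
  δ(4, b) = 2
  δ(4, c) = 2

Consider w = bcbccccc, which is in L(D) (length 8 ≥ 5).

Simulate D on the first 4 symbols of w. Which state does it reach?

0

State sequence: 0 -b-> 2 -c-> 0 -b-> 2 -c-> 0

After reading 4 characters, D is in state 0.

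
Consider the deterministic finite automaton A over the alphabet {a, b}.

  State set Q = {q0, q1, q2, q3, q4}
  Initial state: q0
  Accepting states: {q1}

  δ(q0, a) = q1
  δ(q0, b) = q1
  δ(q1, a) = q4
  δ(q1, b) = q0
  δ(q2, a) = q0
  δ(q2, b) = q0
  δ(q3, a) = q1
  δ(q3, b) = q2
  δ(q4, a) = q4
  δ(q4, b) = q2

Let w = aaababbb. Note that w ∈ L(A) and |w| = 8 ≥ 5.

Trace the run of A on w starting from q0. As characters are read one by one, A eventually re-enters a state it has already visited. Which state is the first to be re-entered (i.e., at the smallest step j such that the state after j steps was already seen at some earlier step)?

State sequence: q0 -a-> q1 -a-> q4 -a-> q4 -b-> q2 -a-> q0 -b-> q1 -b-> q0 -b-> q1
First repeat at step 3: q4 was already visited.

The earliest repeat is at step j = 3: A is in q4, which it already visited at step i = 2.
With |Q| = 5, pigeonhole forces a state repeat no later than step 5; the substring read between the first and second visits to that state can be pumped.

q4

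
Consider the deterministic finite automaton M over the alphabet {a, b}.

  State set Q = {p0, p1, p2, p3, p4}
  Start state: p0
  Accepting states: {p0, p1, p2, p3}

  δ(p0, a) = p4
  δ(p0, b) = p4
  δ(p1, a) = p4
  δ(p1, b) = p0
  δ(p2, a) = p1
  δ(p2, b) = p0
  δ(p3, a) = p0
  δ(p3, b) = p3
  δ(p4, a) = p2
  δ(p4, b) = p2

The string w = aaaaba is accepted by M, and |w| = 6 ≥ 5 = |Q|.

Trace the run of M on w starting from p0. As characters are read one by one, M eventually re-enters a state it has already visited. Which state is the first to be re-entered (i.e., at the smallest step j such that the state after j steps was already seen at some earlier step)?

State sequence: p0 -a-> p4 -a-> p2 -a-> p1 -a-> p4 -b-> p2 -a-> p1
First repeat at step 4: p4 was already visited.

The earliest repeat is at step j = 4: M is in p4, which it already visited at step i = 1.
Since M has 5 states, any run of length ≥ 5 visits 5+1 states, so by pigeonhole some state repeats within the first 5 steps — that repeat gives the pumpable loop.

p4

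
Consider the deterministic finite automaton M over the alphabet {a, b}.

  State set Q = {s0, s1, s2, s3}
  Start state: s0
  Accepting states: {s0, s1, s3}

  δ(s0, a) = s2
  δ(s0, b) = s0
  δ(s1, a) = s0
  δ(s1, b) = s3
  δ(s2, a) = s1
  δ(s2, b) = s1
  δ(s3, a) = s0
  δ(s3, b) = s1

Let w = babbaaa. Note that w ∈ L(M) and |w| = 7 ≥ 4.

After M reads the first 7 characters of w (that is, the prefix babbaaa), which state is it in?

s1

State sequence: s0 -b-> s0 -a-> s2 -b-> s1 -b-> s3 -a-> s0 -a-> s2 -a-> s1

After reading 7 characters, M is in state s1.
(This kind of state-tracing is the core of the pumping-lemma construction: with 4 states, pigeonhole forces a repeat within the first 4 steps.)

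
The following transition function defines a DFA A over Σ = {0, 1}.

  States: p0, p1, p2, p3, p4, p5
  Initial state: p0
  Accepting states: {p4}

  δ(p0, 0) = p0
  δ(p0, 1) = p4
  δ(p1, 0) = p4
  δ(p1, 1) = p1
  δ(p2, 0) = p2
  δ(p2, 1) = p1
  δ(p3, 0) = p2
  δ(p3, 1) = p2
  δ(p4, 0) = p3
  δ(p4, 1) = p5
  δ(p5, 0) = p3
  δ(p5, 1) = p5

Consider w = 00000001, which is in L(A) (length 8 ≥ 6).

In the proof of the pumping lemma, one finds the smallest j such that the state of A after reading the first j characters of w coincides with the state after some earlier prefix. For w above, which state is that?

p0

Run of A on w = 0 0 0 0 0 0 0 1:
  step 0: p0  (start)
  step 1: p0  (read 0: p0→p0)   ← first repeat (p0 seen earlier)
  step 2: p0  (read 0: p0→p0)
  step 3: p0  (read 0: p0→p0)
  step 4: p0  (read 0: p0→p0)
  step 5: p0  (read 0: p0→p0)
  step 6: p0  (read 0: p0→p0)
  step 7: p0  (read 0: p0→p0)
  step 8: p4  (read 1: p0→p4)

The earliest repeat is at step j = 1: A is in p0, which it already visited at step i = 0.
Since A has 6 states, any run of length ≥ 6 visits 6+1 states, so by pigeonhole some state repeats within the first 6 steps — that repeat gives the pumpable loop.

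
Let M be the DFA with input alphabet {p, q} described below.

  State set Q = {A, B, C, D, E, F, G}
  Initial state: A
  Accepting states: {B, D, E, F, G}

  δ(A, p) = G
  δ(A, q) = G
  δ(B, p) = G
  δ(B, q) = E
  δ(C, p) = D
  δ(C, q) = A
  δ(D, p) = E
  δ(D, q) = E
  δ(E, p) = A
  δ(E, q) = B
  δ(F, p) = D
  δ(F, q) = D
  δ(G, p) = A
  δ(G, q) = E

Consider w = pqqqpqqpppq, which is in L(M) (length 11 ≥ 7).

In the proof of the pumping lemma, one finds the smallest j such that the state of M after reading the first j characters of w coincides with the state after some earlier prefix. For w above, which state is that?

State sequence: A -p-> G -q-> E -q-> B -q-> E -p-> A -q-> G -q-> E -p-> A -p-> G -p-> A -q-> G
First repeat at step 4: E was already visited.

The earliest repeat is at step j = 4: M is in E, which it already visited at step i = 2.
Since M has 7 states, any run of length ≥ 7 visits 7+1 states, so by pigeonhole some state repeats within the first 7 steps — that repeat gives the pumpable loop.

E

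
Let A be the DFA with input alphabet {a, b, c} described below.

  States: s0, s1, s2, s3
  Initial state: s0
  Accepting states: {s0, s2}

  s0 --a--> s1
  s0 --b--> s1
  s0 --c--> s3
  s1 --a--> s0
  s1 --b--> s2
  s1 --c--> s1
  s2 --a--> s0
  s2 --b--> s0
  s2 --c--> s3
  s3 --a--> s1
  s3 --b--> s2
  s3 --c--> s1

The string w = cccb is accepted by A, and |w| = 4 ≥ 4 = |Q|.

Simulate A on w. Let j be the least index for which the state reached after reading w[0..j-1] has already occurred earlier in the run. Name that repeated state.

s1

State sequence: s0 -c-> s3 -c-> s1 -c-> s1 -b-> s2
First repeat at step 3: s1 was already visited.

The earliest repeat is at step j = 3: A is in s1, which it already visited at step i = 2.
With |Q| = 4, pigeonhole forces a state repeat no later than step 4; the substring read between the first and second visits to that state can be pumped.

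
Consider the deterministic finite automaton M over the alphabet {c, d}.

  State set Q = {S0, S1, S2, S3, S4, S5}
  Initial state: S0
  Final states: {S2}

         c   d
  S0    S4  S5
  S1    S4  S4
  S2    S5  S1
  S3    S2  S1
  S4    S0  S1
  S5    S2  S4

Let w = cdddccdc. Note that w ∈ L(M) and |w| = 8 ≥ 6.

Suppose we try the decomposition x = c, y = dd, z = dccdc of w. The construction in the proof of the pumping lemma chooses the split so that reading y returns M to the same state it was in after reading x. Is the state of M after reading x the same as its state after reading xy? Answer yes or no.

State sequence: S0 -c-> S4 -d-> S1 -d-> S4

After x (step 1): S4. After xy (step 3): S4.
They match, so y = dd drives M around a cycle from S4 back to itself; pumping y any number of times keeps M in S4 before reading z, and xyⁱz ∈ L(M) for every i ≥ 0.

yes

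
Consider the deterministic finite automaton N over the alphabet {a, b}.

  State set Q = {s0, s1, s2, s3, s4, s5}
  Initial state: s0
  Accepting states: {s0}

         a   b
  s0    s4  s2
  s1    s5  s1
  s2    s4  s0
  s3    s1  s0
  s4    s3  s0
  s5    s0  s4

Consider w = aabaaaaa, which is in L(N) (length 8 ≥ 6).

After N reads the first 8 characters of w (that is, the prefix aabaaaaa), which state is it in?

s0

State sequence: s0 -a-> s4 -a-> s3 -b-> s0 -a-> s4 -a-> s3 -a-> s1 -a-> s5 -a-> s0

After reading 8 characters, N is in state s0.
(This kind of state-tracing is the core of the pumping-lemma construction: with 6 states, pigeonhole forces a repeat within the first 6 steps.)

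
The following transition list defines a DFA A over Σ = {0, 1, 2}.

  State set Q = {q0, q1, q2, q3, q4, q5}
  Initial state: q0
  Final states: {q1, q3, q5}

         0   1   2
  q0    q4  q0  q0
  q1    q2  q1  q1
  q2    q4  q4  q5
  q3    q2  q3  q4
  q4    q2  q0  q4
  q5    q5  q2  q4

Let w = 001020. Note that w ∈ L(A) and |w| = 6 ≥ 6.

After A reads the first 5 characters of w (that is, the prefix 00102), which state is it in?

Run of A on the first 5 characters of w = 0 0 1 0 2:
  step 0: q0  (start)
  step 1: q4  (read 0: q0→q4)
  step 2: q2  (read 0: q4→q2)
  step 3: q4  (read 1: q2→q4)
  step 4: q2  (read 0: q4→q2)
  step 5: q5  (read 2: q2→q5)

After reading 5 characters, A is in state q5.
(This kind of state-tracing is the core of the pumping-lemma construction: with 6 states, pigeonhole forces a repeat within the first 6 steps.)

q5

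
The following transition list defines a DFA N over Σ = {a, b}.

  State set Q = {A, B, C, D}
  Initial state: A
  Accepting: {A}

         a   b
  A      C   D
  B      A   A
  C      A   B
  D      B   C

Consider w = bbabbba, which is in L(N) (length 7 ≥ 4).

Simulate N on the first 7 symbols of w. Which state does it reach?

A

State sequence: A -b-> D -b-> C -a-> A -b-> D -b-> C -b-> B -a-> A

After reading 7 characters, N is in state A.
(This kind of state-tracing is the core of the pumping-lemma construction: with 4 states, pigeonhole forces a repeat within the first 4 steps.)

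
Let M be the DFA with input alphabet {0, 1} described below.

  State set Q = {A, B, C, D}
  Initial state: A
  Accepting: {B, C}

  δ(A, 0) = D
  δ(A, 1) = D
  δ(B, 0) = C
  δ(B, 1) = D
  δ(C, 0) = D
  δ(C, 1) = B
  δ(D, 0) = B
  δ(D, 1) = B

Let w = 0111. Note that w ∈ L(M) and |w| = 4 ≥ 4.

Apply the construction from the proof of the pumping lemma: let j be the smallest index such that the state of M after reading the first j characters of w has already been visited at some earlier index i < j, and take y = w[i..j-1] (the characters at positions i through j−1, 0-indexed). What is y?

Run of M on w = 0 1 1 1:
  step 0: A  (start)
  step 1: D  (read 0: A→D)
  step 2: B  (read 1: D→B)
  step 3: D  (read 1: B→D)   ← first repeat (D seen earlier)
  step 4: B  (read 1: D→B)

So i = 1, j = 3, giving x = w[0:1] = 0, y = w[1:3] = 11, z = w[3:4] = 1.
Check: |xy| = 3 ≤ 4 and |y| = 2 ≥ 1. Reading y takes M from D back to D, so every xyⁱz is accepted.

11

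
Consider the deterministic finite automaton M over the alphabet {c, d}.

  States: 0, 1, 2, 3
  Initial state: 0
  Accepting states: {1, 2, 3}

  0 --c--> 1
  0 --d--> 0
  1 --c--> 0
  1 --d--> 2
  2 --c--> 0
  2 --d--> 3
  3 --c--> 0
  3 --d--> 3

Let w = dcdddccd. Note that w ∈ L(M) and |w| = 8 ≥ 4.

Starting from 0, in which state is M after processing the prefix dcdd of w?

3

State sequence: 0 -d-> 0 -c-> 1 -d-> 2 -d-> 3

After reading 4 characters, M is in state 3.
(This kind of state-tracing is the core of the pumping-lemma construction: with 4 states, pigeonhole forces a repeat within the first 4 steps.)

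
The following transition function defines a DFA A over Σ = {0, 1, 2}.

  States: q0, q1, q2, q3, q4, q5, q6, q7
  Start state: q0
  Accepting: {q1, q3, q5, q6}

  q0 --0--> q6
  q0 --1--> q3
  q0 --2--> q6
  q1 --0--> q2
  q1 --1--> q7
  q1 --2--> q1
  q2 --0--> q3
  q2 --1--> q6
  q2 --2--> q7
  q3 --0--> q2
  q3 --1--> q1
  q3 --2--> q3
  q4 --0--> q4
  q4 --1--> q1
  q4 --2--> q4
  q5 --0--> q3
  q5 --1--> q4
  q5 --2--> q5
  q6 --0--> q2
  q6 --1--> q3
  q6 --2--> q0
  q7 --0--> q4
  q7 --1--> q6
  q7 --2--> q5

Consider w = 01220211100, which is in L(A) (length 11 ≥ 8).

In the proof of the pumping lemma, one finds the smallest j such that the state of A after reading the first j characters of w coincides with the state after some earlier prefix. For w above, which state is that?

State sequence: q0 -0-> q6 -1-> q3 -2-> q3 -2-> q3 -0-> q2 -2-> q7 -1-> q6 -1-> q3 -1-> q1 -0-> q2 -0-> q3
First repeat at step 3: q3 was already visited.

The earliest repeat is at step j = 3: A is in q3, which it already visited at step i = 2.
Since A has 8 states, any run of length ≥ 8 visits 8+1 states, so by pigeonhole some state repeats within the first 8 steps — that repeat gives the pumpable loop.

q3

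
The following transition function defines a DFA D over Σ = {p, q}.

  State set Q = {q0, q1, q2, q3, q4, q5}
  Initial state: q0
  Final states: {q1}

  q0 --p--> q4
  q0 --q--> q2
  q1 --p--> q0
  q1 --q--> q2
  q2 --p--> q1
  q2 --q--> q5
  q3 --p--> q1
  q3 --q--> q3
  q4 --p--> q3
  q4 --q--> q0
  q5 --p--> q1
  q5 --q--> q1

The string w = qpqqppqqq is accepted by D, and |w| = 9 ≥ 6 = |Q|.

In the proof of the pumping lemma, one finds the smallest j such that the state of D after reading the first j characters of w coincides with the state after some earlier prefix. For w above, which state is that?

Run of D on w = q p q q p p q q q:
  step 0: q0  (start)
  step 1: q2  (read q: q0→q2)
  step 2: q1  (read p: q2→q1)
  step 3: q2  (read q: q1→q2)   ← first repeat (q2 seen earlier)
  step 4: q5  (read q: q2→q5)
  step 5: q1  (read p: q5→q1)
  step 6: q0  (read p: q1→q0)
  step 7: q2  (read q: q0→q2)
  step 8: q5  (read q: q2→q5)
  step 9: q1  (read q: q5→q1)

The earliest repeat is at step j = 3: D is in q2, which it already visited at step i = 1.

q2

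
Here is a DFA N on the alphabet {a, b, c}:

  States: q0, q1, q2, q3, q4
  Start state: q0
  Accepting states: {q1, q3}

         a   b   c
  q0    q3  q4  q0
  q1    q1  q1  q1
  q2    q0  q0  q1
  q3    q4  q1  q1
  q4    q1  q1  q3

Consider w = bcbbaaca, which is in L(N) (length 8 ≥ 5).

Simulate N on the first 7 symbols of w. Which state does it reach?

Run of N on the first 7 characters of w = b c b b a a c:
  step 0: q0  (start)
  step 1: q4  (read b: q0→q4)
  step 2: q3  (read c: q4→q3)
  step 3: q1  (read b: q3→q1)
  step 4: q1  (read b: q1→q1)
  step 5: q1  (read a: q1→q1)
  step 6: q1  (read a: q1→q1)
  step 7: q1  (read c: q1→q1)

After reading 7 characters, N is in state q1.

q1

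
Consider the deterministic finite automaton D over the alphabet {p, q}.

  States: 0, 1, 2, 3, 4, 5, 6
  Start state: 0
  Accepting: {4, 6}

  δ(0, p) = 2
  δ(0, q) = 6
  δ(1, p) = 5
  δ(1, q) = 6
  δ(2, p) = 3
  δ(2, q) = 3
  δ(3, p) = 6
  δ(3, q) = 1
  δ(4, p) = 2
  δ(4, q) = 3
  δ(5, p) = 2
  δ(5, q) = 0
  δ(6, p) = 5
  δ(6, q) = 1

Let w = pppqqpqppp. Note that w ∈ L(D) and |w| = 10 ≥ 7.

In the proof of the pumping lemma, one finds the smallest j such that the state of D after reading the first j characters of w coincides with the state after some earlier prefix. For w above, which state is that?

State sequence: 0 -p-> 2 -p-> 3 -p-> 6 -q-> 1 -q-> 6 -p-> 5 -q-> 0 -p-> 2 -p-> 3 -p-> 6
First repeat at step 5: 6 was already visited.

The earliest repeat is at step j = 5: D is in 6, which it already visited at step i = 3.
The DFA has 7 states, so the proof of the pumping lemma guarantees a repeated state among the first 7+1 visited; the segment between the two visits is the pumpable y.

6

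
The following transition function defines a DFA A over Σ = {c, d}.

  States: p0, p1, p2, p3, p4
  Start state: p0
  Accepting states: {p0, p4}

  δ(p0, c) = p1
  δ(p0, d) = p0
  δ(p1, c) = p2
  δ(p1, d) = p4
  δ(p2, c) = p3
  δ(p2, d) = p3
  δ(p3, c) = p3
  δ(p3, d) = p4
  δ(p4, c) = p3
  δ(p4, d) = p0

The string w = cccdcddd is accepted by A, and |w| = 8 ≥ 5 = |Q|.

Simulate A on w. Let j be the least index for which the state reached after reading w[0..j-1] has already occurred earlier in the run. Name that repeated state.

State sequence: p0 -c-> p1 -c-> p2 -c-> p3 -d-> p4 -c-> p3 -d-> p4 -d-> p0 -d-> p0
First repeat at step 5: p3 was already visited.

The earliest repeat is at step j = 5: A is in p3, which it already visited at step i = 3.

p3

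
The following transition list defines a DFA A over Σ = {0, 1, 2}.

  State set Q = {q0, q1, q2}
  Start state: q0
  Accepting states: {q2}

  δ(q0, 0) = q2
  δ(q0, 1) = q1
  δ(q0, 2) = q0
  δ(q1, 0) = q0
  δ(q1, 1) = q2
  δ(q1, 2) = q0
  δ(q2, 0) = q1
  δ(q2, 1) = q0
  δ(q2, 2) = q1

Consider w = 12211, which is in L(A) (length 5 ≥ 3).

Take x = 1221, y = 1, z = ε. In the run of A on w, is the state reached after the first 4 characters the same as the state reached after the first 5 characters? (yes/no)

Run of A on the first 5 characters of w = 1 2 2 1 1:
  step 0: q0  (start)
  step 1: q1  (read 1: q0→q1)
  step 2: q0  (read 2: q1→q0)
  step 3: q0  (read 2: q0→q0)
  step 4: q1  (read 1: q0→q1)
  step 5: q2  (read 1: q1→q2)

After x (step 4): q1. After xy (step 5): q2.
They differ (q1 ≠ q2), so y is not a cycle from the state after x; this split is not the one the pumping-lemma construction produces, and pumping y need not keep the string in L(A).

no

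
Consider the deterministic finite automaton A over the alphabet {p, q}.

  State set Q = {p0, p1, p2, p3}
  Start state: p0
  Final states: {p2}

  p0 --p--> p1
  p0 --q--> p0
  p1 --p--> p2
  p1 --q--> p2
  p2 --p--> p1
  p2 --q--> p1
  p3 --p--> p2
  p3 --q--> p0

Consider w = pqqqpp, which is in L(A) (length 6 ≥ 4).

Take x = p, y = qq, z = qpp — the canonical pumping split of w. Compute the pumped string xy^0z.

xy⁰z = xz = p·qpp = pqpp.
Reading y = qq takes A from p1 back to p1, so after x the machine is still in p1, and z then leads to the accepting state p2. Hence pqpp ∈ L(A).

pqpp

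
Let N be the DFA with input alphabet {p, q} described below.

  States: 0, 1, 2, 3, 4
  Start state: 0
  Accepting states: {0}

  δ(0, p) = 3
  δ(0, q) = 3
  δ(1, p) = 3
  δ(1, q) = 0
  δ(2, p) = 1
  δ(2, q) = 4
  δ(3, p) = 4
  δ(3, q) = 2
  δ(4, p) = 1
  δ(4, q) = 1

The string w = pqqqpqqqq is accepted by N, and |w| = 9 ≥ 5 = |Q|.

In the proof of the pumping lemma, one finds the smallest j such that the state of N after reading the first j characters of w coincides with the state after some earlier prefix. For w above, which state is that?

Run of N on w = p q q q p q q q q:
  step 0: 0  (start)
  step 1: 3  (read p: 0→3)
  step 2: 2  (read q: 3→2)
  step 3: 4  (read q: 2→4)
  step 4: 1  (read q: 4→1)
  step 5: 3  (read p: 1→3)   ← first repeat (3 seen earlier)
  step 6: 2  (read q: 3→2)
  step 7: 4  (read q: 2→4)
  step 8: 1  (read q: 4→1)
  step 9: 0  (read q: 1→0)

The earliest repeat is at step j = 5: N is in 3, which it already visited at step i = 1.
Since N has 5 states, any run of length ≥ 5 visits 5+1 states, so by pigeonhole some state repeats within the first 5 steps — that repeat gives the pumpable loop.

3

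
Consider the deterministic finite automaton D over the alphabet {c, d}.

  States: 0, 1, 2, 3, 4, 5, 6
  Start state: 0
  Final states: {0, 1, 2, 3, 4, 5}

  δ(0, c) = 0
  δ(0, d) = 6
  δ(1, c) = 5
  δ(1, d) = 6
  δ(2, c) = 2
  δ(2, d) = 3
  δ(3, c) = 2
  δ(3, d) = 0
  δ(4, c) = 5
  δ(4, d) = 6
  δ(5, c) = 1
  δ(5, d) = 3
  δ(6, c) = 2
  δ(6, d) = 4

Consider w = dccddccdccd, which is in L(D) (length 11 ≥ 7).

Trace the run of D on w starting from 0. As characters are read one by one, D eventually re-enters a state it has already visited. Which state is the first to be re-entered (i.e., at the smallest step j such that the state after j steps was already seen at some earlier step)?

2

Run of D on w = d c c d d c c d c c d:
  step 0: 0  (start)
  step 1: 6  (read d: 0→6)
  step 2: 2  (read c: 6→2)
  step 3: 2  (read c: 2→2)   ← first repeat (2 seen earlier)
  step 4: 3  (read d: 2→3)
  step 5: 0  (read d: 3→0)
  step 6: 0  (read c: 0→0)
  step 7: 0  (read c: 0→0)
  step 8: 6  (read d: 0→6)
  step 9: 2  (read c: 6→2)
  step 10: 2  (read c: 2→2)
  step 11: 3  (read d: 2→3)

The earliest repeat is at step j = 3: D is in 2, which it already visited at step i = 2.
Pumping length from the standard proof: p = 7 (the number of states). The repeated state found above gives |xy| = j ≤ 7 and |y| = j − i ≥ 1.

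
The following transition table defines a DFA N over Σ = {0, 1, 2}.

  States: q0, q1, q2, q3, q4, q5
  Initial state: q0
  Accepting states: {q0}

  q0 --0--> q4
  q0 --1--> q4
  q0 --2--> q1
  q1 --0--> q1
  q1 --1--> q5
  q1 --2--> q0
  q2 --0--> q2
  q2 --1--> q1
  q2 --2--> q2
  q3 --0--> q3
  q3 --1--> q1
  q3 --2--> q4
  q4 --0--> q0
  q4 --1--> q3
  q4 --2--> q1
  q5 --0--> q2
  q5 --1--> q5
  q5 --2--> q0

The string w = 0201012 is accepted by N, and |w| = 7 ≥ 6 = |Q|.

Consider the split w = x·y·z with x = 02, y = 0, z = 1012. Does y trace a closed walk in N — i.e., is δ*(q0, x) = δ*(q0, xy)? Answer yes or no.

yes

Run of N on the first 3 characters of w = 0 2 0:
  step 0: q0  (start)
  step 1: q4  (read 0: q0→q4)
  step 2: q1  (read 2: q4→q1)
  step 3: q1  (read 0: q1→q1)

After x (step 2): q1. After xy (step 3): q1.
They match, so y = 0 drives N around a cycle from q1 back to itself; pumping y any number of times keeps N in q1 before reading z, and xyⁱz ∈ L(N) for every i ≥ 0.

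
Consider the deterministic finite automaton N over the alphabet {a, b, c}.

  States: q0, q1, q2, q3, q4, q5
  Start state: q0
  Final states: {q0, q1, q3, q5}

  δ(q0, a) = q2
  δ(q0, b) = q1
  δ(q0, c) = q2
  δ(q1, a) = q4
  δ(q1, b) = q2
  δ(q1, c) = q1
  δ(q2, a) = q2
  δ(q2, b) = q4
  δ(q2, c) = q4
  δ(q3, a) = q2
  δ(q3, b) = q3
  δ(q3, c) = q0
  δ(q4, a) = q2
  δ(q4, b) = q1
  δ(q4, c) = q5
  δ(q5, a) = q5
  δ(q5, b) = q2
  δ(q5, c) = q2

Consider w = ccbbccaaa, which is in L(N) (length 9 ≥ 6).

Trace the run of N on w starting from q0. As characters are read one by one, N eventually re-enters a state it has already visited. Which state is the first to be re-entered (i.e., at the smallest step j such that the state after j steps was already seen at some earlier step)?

State sequence: q0 -c-> q2 -c-> q4 -b-> q1 -b-> q2 -c-> q4 -c-> q5 -a-> q5 -a-> q5 -a-> q5
First repeat at step 4: q2 was already visited.

The earliest repeat is at step j = 4: N is in q2, which it already visited at step i = 1.
Pumping length from the standard proof: p = 6 (the number of states). The repeated state found above gives |xy| = j ≤ 6 and |y| = j − i ≥ 1.

q2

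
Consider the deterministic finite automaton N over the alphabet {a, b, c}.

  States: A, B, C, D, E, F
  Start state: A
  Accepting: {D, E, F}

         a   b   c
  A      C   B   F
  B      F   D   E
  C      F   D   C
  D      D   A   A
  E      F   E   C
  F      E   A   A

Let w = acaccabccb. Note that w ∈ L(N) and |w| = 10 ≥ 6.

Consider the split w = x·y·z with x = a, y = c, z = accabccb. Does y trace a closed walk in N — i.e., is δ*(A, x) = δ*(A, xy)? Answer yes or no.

yes

State sequence: A -a-> C -c-> C

After x (step 1): C. After xy (step 2): C.
They match, so y = c drives N around a cycle from C back to itself; pumping y any number of times keeps N in C before reading z, and xyⁱz ∈ L(N) for every i ≥ 0.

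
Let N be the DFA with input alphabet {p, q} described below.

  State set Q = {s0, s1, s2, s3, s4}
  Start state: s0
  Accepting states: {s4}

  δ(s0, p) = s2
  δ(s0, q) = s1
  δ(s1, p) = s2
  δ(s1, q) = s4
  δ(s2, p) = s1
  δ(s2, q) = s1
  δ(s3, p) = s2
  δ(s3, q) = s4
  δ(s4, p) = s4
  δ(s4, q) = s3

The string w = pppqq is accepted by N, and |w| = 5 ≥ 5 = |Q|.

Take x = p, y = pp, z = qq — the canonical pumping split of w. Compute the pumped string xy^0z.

pqq

xy⁰z = xz = p·qq = pqq.
Reading y = pp takes N from s2 back to s2, so after x the machine is still in s2, and z then leads to the accepting state s4. Hence pqq ∈ L(N).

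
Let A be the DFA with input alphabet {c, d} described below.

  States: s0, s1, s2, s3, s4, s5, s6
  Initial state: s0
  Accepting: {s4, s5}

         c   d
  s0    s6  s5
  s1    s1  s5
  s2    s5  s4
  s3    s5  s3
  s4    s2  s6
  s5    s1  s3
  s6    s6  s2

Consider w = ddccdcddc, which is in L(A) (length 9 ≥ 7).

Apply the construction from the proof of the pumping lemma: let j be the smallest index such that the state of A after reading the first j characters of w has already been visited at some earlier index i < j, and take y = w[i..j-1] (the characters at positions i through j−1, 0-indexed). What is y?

State sequence: s0 -d-> s5 -d-> s3 -c-> s5 -c-> s1 -d-> s5 -c-> s1 -d-> s5 -d-> s3 -c-> s5
First repeat at step 3: s5 was already visited.

So i = 1, j = 3, giving x = w[0:1] = d, y = w[1:3] = dc, z = w[3:9] = cdcddc.
Check: |xy| = 3 ≤ 7 and |y| = 2 ≥ 1. Reading y takes A from s5 back to s5, so every xyⁱz is accepted.
Since A has 7 states, any run of length ≥ 7 visits 7+1 states, so by pigeonhole some state repeats within the first 7 steps — that repeat gives the pumpable loop.

dc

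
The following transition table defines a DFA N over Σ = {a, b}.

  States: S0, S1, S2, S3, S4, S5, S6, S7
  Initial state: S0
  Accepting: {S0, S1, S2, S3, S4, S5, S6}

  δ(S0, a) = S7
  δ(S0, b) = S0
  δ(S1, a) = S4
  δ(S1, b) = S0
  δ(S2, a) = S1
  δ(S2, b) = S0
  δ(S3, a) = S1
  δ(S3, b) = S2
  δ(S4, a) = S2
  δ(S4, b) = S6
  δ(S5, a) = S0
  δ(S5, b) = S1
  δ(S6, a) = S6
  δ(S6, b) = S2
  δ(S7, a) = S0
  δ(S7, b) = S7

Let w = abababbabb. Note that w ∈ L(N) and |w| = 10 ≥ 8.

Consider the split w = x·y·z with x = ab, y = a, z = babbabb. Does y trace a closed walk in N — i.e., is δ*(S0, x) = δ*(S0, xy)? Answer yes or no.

Run of N on the first 3 characters of w = a b a:
  step 0: S0  (start)
  step 1: S7  (read a: S0→S7)
  step 2: S7  (read b: S7→S7)
  step 3: S0  (read a: S7→S0)

After x (step 2): S7. After xy (step 3): S0.
They differ (S7 ≠ S0), so y is not a cycle from the state after x; this split is not the one the pumping-lemma construction produces, and pumping y need not keep the string in L(N).

no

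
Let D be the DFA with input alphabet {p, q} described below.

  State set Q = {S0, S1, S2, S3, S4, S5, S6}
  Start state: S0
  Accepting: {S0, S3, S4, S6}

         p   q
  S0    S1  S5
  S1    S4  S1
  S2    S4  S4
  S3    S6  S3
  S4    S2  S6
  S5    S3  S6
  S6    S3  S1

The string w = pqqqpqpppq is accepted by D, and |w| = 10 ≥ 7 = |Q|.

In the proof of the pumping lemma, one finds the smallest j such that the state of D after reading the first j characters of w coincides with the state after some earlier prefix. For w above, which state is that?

State sequence: S0 -p-> S1 -q-> S1 -q-> S1 -q-> S1 -p-> S4 -q-> S6 -p-> S3 -p-> S6 -p-> S3 -q-> S3
First repeat at step 2: S1 was already visited.

The earliest repeat is at step j = 2: D is in S1, which it already visited at step i = 1.

S1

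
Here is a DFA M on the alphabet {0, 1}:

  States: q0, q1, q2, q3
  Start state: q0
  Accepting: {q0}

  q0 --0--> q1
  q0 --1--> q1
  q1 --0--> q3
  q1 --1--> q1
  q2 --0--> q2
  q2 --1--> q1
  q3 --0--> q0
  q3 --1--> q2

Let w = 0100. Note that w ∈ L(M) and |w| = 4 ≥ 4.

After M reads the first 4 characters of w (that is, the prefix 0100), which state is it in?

State sequence: q0 -0-> q1 -1-> q1 -0-> q3 -0-> q0

After reading 4 characters, M is in state q0.
(This kind of state-tracing is the core of the pumping-lemma construction: with 4 states, pigeonhole forces a repeat within the first 4 steps.)

q0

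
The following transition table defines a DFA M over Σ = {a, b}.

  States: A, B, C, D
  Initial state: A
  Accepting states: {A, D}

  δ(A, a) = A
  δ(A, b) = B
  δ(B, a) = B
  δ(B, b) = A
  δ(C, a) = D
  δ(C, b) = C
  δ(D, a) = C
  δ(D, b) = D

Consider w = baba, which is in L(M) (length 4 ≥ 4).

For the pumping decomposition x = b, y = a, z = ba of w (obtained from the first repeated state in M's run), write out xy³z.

xy^3z = b·a·a·a·ba = baaaba.
Reading y = a takes M from B back to B, so after x·y·y·y the machine is still in B, and z then leads to the accepting state A. Hence baaaba ∈ L(M).

baaaba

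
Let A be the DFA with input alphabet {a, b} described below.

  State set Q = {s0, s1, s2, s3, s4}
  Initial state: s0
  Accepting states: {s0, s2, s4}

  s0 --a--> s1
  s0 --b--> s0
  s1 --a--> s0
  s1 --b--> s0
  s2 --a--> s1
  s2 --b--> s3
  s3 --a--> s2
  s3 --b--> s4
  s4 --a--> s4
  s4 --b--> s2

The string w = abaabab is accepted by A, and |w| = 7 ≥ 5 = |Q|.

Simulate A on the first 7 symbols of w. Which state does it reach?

s0

Run of A on the first 7 characters of w = a b a a b a b:
  step 0: s0  (start)
  step 1: s1  (read a: s0→s1)
  step 2: s0  (read b: s1→s0)
  step 3: s1  (read a: s0→s1)
  step 4: s0  (read a: s1→s0)
  step 5: s0  (read b: s0→s0)
  step 6: s1  (read a: s0→s1)
  step 7: s0  (read b: s1→s0)

After reading 7 characters, A is in state s0.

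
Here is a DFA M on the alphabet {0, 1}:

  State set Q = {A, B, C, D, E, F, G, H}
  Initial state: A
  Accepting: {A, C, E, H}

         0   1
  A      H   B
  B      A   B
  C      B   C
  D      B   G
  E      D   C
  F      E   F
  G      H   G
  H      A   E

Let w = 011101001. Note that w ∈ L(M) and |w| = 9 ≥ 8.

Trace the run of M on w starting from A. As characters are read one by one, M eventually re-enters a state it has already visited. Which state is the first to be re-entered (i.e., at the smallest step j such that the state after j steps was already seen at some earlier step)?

State sequence: A -0-> H -1-> E -1-> C -1-> C -0-> B -1-> B -0-> A -0-> H -1-> E
First repeat at step 4: C was already visited.

The earliest repeat is at step j = 4: M is in C, which it already visited at step i = 3.
With |Q| = 8, pigeonhole forces a state repeat no later than step 8; the substring read between the first and second visits to that state can be pumped.

C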